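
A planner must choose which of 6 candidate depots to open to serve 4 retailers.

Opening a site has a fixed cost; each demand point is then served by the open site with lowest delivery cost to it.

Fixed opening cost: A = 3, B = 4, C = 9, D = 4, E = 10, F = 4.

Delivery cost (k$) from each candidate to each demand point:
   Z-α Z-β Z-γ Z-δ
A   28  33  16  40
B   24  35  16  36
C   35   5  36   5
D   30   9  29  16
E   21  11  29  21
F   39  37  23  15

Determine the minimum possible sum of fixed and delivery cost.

63

Open {B, C}: assign each demand point to its cheapest open site.
  Z-α→B 24, Z-β→C 5, Z-γ→B 16, Z-δ→C 5
  delivery cost 50, fixed 13 → total 63.
Compare {A, C}: delivery cost 54 + fixed 12 = 66.
Compare {A, B, C}: delivery cost 50 + fixed 16 = 66.
Compare {B, C, D}: delivery cost 50 + fixed 17 = 67.
All other subsets cost ≥ 66. Minimum total cost: 63.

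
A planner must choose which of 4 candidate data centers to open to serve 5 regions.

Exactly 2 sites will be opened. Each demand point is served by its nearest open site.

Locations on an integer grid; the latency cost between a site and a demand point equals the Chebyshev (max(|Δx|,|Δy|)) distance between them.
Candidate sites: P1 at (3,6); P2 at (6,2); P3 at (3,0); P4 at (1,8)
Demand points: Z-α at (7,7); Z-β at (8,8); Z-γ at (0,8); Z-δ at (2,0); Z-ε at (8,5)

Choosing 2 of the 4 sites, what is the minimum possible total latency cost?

Open {P1, P3}.
  Z-α→P1 4, Z-β→P1 5, Z-γ→P1 3, Z-δ→P3 1, Z-ε→P1 5  ⇒ total 18.
Compare {P1, P2}: total 19.
Compare {P2, P4}: total 19.
No size-2 selection does better; minimum is 18.

18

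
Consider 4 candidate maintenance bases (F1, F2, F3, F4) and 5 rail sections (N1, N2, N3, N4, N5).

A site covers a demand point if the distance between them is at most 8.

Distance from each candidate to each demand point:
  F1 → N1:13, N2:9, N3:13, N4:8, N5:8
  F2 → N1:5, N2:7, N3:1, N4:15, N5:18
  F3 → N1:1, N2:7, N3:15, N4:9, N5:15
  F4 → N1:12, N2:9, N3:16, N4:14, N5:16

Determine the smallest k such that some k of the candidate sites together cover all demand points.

2

Coverage sets (demand points within 8 of each site):
  F1: {N4, N5}
  F2: {N1, N2, N3}
  F3: {N1, N2}
  F4: {}
No single site covers all 5 demand points.
But {F1, F2} covers everything, so the minimum is 2.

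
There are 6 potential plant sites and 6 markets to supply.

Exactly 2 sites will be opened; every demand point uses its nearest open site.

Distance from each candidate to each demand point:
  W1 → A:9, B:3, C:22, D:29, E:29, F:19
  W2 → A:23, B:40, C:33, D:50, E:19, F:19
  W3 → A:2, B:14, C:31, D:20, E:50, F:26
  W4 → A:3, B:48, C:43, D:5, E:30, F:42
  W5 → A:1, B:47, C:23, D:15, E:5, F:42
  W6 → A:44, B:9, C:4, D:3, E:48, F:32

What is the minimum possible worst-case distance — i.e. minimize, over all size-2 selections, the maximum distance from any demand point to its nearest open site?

Open {W1, W5}.
  Farthest demand point is C at distance 22 (to W1); all others are ≤ 22.
With {W2, W6} the worst case is 23.
With {W3, W5} the worst case is 26.
No size-2 selection achieves below 22.

22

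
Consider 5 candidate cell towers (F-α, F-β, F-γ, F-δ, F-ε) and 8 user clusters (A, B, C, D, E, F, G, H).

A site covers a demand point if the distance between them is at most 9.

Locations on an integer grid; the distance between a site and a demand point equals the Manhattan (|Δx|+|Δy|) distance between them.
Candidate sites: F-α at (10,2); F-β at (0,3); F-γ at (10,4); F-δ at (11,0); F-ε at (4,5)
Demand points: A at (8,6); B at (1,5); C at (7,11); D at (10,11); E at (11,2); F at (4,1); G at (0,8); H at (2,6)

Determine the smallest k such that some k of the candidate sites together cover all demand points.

2

Coverage sets (demand points within 9 of each site):
  F-α: {A, D, E, F}
  F-β: {B, F, G, H}
  F-γ: {A, D, E, F}
  F-δ: {A, E, F}
  F-ε: {A, B, C, F, G, H}
No single site covers all 8 demand points.
But {F-α, F-ε} covers everything, so the minimum is 2.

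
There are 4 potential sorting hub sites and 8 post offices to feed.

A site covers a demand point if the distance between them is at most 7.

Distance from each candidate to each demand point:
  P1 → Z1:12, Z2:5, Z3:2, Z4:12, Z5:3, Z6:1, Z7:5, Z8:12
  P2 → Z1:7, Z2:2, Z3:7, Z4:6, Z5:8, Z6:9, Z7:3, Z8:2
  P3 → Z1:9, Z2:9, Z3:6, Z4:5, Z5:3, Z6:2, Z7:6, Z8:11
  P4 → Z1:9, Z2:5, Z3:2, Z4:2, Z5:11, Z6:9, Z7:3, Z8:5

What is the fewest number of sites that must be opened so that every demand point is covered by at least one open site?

Coverage sets (demand points within 7 of each site):
  P1: {Z2, Z3, Z5, Z6, Z7}
  P2: {Z1, Z2, Z3, Z4, Z7, Z8}
  P3: {Z3, Z4, Z5, Z6, Z7}
  P4: {Z2, Z3, Z4, Z7, Z8}
No single site covers all 8 demand points.
But {P1, P2} covers everything, so the minimum is 2.

2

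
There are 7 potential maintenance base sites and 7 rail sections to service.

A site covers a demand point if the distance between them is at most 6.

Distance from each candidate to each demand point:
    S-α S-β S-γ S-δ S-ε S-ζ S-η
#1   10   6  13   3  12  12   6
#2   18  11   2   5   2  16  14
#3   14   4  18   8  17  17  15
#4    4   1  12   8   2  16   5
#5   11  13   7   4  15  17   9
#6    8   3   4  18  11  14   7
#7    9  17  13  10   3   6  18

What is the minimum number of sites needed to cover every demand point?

3

Coverage sets (demand points within 6 of each site):
  #1: {S-β, S-δ, S-η}
  #2: {S-γ, S-δ, S-ε}
  #3: {S-β}
  #4: {S-α, S-β, S-ε, S-η}
  #5: {S-δ}
  #6: {S-β, S-γ}
  #7: {S-ε, S-ζ}
No 2 sites suffice: every size-2 union leaves at least one demand point uncovered.
But {#2, #4, #7} covers everything, so the minimum is 3.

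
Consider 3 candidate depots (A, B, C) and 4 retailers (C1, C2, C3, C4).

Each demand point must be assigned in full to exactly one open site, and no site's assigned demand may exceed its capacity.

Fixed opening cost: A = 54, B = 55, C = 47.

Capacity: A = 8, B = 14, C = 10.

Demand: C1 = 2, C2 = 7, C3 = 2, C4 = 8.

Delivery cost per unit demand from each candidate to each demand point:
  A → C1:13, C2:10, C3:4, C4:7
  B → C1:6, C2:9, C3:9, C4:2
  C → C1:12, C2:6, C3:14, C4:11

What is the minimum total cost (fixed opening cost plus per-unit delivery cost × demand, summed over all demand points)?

Open {B, C}; cheapest assignment that respects the capacities:
  B (cap 14, load 12): C1, C3, C4 — cost 2×6 + 2×9 + 8×2 = 46
  C (cap 10, load 7): C2 — cost 7×6 = 42
  Shipping 88, fixed 102 → total 190.
  Any other capacity-feasible assignment to {B, C} ships for at least 88.
Compare {A, B}: its best feasible assignment gives total 225.
Compare {A, B, C}: its best feasible assignment gives total 234.
Every other set of open sites that can feasibly serve all demand totals ≥ 225 even under its best assignment. Minimum: 190.

190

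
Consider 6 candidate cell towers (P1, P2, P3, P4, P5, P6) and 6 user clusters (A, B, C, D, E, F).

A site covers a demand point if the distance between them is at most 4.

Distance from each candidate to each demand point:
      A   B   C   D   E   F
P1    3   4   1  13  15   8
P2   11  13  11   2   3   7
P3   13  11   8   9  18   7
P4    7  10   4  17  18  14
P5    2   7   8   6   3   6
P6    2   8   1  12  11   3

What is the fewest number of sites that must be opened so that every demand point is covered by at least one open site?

Coverage sets (demand points within 4 of each site):
  P1: {A, B, C}
  P2: {D, E}
  P3: {}
  P4: {C}
  P5: {A, E}
  P6: {A, C, F}
No 2 sites suffice: every size-2 union leaves at least one demand point uncovered.
But {P1, P2, P6} covers everything, so the minimum is 3.

3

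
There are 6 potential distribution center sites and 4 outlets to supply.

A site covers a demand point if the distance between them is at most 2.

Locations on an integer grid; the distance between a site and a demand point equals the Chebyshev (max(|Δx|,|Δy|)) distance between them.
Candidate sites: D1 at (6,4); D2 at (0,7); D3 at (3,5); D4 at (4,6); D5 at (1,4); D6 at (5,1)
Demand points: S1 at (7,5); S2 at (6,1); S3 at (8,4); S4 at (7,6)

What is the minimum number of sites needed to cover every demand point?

Coverage sets (demand points within 2 of each site):
  D1: {S1, S3, S4}
  D2: {}
  D3: {}
  D4: {}
  D5: {}
  D6: {S2}
No single site covers all 4 demand points.
But {D1, D6} covers everything, so the minimum is 2.

2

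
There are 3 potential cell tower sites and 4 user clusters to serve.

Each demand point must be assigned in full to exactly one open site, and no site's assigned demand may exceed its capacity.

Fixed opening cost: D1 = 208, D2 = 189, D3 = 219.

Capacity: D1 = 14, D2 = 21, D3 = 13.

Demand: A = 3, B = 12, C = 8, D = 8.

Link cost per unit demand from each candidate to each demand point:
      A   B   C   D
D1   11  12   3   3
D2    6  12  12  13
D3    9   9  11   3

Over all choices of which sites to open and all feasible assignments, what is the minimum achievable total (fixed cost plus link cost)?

Open {D1, D2}; cheapest assignment that respects the capacities:
  D1 (cap 14, load 11): A, D — cost 3×11 + 8×3 = 57
  D2 (cap 21, load 20): B, C — cost 12×12 + 8×12 = 240
  Shipping 297, fixed 397 → total 694.
  Any other capacity-feasible assignment to {D1, D2} ships for at least 297.
Compare {D2, D3}: its best feasible assignment gives total 699.
Compare {D1, D2, D3}: its best feasible assignment gives total 826.
Every other set of open sites that can feasibly serve all demand totals ≥ 699 even under its best assignment. Minimum: 694.

694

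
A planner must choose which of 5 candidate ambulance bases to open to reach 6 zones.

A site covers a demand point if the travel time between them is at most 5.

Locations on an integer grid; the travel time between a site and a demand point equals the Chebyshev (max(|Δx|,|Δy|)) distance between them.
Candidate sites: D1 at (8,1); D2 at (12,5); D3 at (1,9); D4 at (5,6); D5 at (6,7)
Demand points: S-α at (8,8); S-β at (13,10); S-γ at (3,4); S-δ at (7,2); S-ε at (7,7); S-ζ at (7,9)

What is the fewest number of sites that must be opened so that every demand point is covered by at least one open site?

Coverage sets (demand points within 5 of each site):
  D1: {S-γ, S-δ}
  D2: {S-α, S-β, S-δ, S-ε, S-ζ}
  D3: {S-γ}
  D4: {S-α, S-γ, S-δ, S-ε, S-ζ}
  D5: {S-α, S-γ, S-δ, S-ε, S-ζ}
No single site covers all 6 demand points.
But {D1, D2} covers everything, so the minimum is 2.

2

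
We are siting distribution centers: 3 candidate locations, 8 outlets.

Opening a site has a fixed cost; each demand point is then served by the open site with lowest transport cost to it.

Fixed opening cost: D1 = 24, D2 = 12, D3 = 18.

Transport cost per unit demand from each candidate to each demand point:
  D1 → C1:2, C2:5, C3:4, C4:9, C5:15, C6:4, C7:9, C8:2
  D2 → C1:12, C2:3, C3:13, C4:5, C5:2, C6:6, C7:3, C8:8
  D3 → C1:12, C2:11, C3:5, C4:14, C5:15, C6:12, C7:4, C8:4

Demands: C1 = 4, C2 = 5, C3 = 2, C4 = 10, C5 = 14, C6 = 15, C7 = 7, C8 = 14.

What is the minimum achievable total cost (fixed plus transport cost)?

Open {D1, D2}: assign each demand point to its cheapest open site.
  C1→D1 4×2=8, C2→D2 5×3=15, C3→D1 2×4=8, C4→D2 10×5=50, C5→D2 14×2=28, C6→D1 15×4=60, C7→D2 7×3=21, C8→D1 14×2=28
  transport cost 218, fixed 36 → total 254.
Compare {D1, D2, D3}: transport cost 218 + fixed 54 = 272.
Compare {D2, D3}: transport cost 318 + fixed 30 = 348.
Compare {D2}: transport cost 390 + fixed 12 = 402.
All other subsets cost ≥ 272. Minimum total cost: 254.

254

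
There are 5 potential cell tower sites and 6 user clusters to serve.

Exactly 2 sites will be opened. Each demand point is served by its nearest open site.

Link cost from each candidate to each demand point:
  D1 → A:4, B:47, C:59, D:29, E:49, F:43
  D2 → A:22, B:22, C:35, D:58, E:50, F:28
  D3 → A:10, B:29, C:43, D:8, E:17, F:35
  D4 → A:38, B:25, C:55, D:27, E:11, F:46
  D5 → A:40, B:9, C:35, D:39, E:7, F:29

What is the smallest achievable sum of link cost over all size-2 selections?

98

Open {D3, D5}.
  A→D3 10, B→D5 9, C→D5 35, D→D3 8, E→D5 7, F→D5 29  ⇒ total 98.
Compare {D1, D5}: total 113.
Compare {D2, D3}: total 120.
No size-2 selection does better; minimum is 98.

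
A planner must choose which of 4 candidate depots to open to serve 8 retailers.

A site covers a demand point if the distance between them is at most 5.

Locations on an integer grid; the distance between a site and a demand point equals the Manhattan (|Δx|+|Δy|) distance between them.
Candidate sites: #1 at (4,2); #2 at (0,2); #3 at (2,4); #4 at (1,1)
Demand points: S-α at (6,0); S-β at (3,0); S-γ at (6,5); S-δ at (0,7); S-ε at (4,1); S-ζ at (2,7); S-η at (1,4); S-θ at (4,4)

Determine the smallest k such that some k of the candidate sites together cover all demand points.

Coverage sets (demand points within 5 of each site):
  #1: {S-α, S-β, S-γ, S-ε, S-η, S-θ}
  #2: {S-β, S-δ, S-ε, S-η}
  #3: {S-β, S-γ, S-δ, S-ε, S-ζ, S-η, S-θ}
  #4: {S-β, S-ε, S-η}
No single site covers all 8 demand points.
But {#1, #3} covers everything, so the minimum is 2.

2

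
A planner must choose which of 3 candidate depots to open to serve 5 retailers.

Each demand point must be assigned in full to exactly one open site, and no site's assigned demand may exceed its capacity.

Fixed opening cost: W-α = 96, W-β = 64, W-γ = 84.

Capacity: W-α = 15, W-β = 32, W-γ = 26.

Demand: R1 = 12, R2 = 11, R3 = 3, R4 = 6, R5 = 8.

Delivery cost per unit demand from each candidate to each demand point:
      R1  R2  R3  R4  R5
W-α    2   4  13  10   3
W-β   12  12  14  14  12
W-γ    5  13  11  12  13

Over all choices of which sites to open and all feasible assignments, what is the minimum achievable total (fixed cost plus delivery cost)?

Open {W-α, W-γ}; cheapest assignment that respects the capacities:
  W-α (cap 15, load 14): R2, R3 — cost 11×4 + 3×13 = 83
  W-γ (cap 26, load 26): R1, R4, R5 — cost 12×5 + 6×12 + 8×13 = 236
  Shipping 319, fixed 180 → total 499.
  Any other capacity-feasible assignment to {W-α, W-γ} ships for at least 319.
Compare {W-α, W-β}: its best feasible assignment gives total 535.
Compare {W-β, W-γ}: its best feasible assignment gives total 541.
Every other set of open sites that can feasibly serve all demand totals ≥ 535 even under its best assignment. Minimum: 499.

499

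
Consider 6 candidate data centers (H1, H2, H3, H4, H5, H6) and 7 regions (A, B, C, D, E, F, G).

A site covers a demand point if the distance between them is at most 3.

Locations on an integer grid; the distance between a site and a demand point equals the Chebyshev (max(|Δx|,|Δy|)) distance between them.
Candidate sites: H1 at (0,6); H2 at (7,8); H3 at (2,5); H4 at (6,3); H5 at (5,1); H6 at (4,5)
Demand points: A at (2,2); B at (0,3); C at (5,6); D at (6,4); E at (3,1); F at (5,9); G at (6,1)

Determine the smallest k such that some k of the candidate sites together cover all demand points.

3

Coverage sets (demand points within 3 of each site):
  H1: {B}
  H2: {C, F}
  H3: {A, B, C}
  H4: {C, D, E, G}
  H5: {A, D, E, G}
  H6: {A, C, D}
No 2 sites suffice: every size-2 union leaves at least one demand point uncovered.
But {H1, H2, H5} covers everything, so the minimum is 3.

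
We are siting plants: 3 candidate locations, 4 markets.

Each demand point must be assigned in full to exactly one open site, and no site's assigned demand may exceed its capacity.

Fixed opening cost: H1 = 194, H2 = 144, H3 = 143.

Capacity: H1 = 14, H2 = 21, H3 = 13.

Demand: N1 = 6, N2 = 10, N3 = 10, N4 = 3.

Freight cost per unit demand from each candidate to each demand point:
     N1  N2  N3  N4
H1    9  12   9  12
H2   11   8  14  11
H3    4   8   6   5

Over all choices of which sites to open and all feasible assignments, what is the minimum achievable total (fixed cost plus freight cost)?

508

Open {H2, H3}; cheapest assignment that respects the capacities:
  H2 (cap 21, load 16): N1, N2 — cost 6×11 + 10×8 = 146
  H3 (cap 13, load 13): N3, N4 — cost 10×6 + 3×5 = 75
  Shipping 221, fixed 287 → total 508.
  Any other capacity-feasible assignment to {H2, H3} ships for at least 221.
Compare {H1, H2}: its best feasible assignment gives total 607.
Compare {H1, H2, H3}: its best feasible assignment gives total 690.
Every other set of open sites that can feasibly serve all demand totals ≥ 607 even under its best assignment. Minimum: 508.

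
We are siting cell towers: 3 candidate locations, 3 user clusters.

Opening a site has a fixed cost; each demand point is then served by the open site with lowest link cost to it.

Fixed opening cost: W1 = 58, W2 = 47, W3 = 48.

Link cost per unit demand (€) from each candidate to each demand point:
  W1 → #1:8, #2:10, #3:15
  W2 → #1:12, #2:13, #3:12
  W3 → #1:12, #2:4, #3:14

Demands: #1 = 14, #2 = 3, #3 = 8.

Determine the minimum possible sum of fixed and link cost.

320

Open {W1}: assign each demand point to its cheapest open site.
  #1→W1 14×8=112, #2→W1 3×10=30, #3→W1 8×15=120
  link cost 262, fixed 58 → total 320.
Compare {W3}: link cost 292 + fixed 48 = 340.
Compare {W1, W3}: link cost 236 + fixed 106 = 342.
Compare {W1, W2}: link cost 238 + fixed 105 = 343.
All other subsets cost ≥ 340. Minimum total cost: 320.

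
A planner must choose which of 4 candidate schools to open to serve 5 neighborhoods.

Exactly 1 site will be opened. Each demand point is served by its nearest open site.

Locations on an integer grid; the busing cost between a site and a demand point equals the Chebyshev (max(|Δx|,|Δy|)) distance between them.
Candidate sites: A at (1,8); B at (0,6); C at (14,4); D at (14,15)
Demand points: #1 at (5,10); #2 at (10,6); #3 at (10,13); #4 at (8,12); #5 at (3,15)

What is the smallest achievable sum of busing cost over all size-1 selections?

Open {A}.
  #1→A 4, #2→A 9, #3→A 9, #4→A 7, #5→A 7  ⇒ total 36.
Compare {D}: total 39.
Compare {C}: total 41.
No size-1 selection does better; minimum is 36.

36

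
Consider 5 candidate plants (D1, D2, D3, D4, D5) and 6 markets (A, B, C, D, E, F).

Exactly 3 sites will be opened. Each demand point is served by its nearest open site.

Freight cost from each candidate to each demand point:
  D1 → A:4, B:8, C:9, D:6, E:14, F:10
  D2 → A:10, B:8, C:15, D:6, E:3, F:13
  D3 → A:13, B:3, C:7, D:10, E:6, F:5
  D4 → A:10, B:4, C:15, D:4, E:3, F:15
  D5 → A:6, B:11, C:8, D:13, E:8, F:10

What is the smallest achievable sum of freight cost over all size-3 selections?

Open {D1, D3, D4}.
  A→D1 4, B→D3 3, C→D3 7, D→D4 4, E→D4 3, F→D3 5  ⇒ total 26.
Compare {D1, D2, D3}: total 28.
Compare {D3, D4, D5}: total 28.
No size-3 selection does better; minimum is 26.

26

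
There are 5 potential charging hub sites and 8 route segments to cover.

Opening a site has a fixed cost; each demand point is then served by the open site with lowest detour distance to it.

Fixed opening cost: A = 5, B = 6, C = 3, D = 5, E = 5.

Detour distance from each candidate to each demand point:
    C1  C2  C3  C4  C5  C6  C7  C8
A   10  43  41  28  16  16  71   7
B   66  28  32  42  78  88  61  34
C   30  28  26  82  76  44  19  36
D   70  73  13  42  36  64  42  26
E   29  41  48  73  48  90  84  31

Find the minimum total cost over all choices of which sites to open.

150

Open {A, C, D}: assign each demand point to its cheapest open site.
  C1→A 10, C2→C 28, C3→D 13, C4→A 28, C5→A 16, C6→A 16, C7→C 19, C8→A 7
  detour distance 137, fixed 13 → total 150.
Compare {A, C, D, E}: detour distance 137 + fixed 18 = 155.
Compare {A, B, C, D}: detour distance 137 + fixed 19 = 156.
Compare {A, C}: detour distance 150 + fixed 8 = 158.
All other subsets cost ≥ 155. Minimum total cost: 150.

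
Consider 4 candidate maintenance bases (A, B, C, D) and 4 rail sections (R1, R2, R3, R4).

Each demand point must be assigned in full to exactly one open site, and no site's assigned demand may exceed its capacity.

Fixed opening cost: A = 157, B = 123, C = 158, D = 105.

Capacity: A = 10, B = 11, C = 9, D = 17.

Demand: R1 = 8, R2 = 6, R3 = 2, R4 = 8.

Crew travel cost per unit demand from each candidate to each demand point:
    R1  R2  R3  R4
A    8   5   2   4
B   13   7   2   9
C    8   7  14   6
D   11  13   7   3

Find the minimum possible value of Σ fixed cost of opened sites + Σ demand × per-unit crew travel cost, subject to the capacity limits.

Open {B, D}; cheapest assignment that respects the capacities:
  B (cap 11, load 8): R2, R3 — cost 6×7 + 2×2 = 46
  D (cap 17, load 16): R1, R4 — cost 8×11 + 8×3 = 112
  Shipping 158, fixed 228 → total 386.
  Any other capacity-feasible assignment to {B, D} ships for at least 158.
Compare {A, D}: its best feasible assignment gives total 408.
Compare {C, D}: its best feasible assignment gives total 443.
Every other set of open sites that can feasibly serve all demand totals ≥ 408 even under its best assignment. Minimum: 386.

386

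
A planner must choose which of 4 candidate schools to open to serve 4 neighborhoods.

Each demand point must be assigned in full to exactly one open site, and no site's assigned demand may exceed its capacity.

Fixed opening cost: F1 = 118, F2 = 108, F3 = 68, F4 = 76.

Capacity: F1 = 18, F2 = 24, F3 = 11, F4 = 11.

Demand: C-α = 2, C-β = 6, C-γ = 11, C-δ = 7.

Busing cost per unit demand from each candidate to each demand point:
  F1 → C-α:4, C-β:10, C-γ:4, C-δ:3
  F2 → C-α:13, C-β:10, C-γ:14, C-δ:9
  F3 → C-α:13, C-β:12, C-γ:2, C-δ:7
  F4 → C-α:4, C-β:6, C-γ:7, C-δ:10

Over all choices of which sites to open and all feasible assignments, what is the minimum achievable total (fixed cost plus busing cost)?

297

Open {F1, F3}; cheapest assignment that respects the capacities:
  F1 (cap 18, load 15): C-α, C-β, C-δ — cost 2×4 + 6×10 + 7×3 = 89
  F3 (cap 11, load 11): C-γ — cost 11×2 = 22
  Shipping 111, fixed 186 → total 297.
  Any other capacity-feasible assignment to {F1, F3} ships for at least 111.
Compare {F1, F4}: its best feasible assignment gives total 303.
Compare {F2, F3}: its best feasible assignment gives total 347.
Every other set of open sites that can feasibly serve all demand totals ≥ 303 even under its best assignment. Minimum: 297.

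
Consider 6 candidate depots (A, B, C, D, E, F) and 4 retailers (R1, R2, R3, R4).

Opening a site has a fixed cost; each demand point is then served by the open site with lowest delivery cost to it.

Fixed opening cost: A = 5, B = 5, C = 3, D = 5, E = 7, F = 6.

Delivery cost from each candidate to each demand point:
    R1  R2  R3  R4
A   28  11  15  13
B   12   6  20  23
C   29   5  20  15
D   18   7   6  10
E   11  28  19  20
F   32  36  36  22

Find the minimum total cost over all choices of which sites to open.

44

Open {B, D}: assign each demand point to its cheapest open site.
  R1→B 12, R2→B 6, R3→D 6, R4→D 10
  delivery cost 34, fixed 10 → total 44.
Compare {D}: delivery cost 41 + fixed 5 = 46.
Compare {D, E}: delivery cost 34 + fixed 12 = 46.
Compare {B, C, D}: delivery cost 33 + fixed 13 = 46.
All other subsets cost ≥ 46. Minimum total cost: 44.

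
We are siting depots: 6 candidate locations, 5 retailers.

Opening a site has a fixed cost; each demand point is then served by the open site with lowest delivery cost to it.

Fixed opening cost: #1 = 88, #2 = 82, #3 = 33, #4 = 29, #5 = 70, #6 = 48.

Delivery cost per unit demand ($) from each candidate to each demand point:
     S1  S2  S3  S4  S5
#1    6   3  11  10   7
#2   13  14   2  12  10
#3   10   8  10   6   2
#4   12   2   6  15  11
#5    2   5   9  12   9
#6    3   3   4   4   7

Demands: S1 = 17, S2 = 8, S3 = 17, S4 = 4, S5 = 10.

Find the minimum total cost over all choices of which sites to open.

Open {#3, #6}: assign each demand point to its cheapest open site.
  S1→#6 17×3=51, S2→#6 8×3=24, S3→#6 17×4=68, S4→#6 4×4=16, S5→#3 10×2=20
  delivery cost 179, fixed 81 → total 260.
Compare {#6}: delivery cost 229 + fixed 48 = 277.
Compare {#3, #4, #6}: delivery cost 171 + fixed 110 = 281.
Compare {#4, #6}: delivery cost 221 + fixed 77 = 298.
All other subsets cost ≥ 277. Minimum total cost: 260.

260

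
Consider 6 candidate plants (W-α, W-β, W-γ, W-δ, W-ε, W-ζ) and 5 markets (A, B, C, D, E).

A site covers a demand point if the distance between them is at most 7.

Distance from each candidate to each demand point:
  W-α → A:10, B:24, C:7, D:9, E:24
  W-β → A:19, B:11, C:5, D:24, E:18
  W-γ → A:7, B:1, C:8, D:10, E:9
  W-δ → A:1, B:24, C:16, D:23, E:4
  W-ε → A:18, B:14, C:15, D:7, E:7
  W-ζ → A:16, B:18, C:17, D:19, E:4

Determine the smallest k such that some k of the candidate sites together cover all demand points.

Coverage sets (demand points within 7 of each site):
  W-α: {C}
  W-β: {C}
  W-γ: {A, B}
  W-δ: {A, E}
  W-ε: {D, E}
  W-ζ: {E}
No 2 sites suffice: every size-2 union leaves at least one demand point uncovered.
But {W-α, W-γ, W-ε} covers everything, so the minimum is 3.

3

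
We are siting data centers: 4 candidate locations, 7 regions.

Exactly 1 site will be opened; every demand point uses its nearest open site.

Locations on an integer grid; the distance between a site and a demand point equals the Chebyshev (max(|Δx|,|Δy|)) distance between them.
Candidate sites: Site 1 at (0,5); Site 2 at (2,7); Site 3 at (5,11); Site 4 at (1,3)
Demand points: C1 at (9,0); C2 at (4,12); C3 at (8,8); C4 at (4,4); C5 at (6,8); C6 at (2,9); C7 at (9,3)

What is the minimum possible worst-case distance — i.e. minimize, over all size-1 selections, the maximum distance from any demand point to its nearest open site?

7

Open {Site 2}.
  Farthest demand point is C1 at distance 7 (to Site 2); all others are ≤ 7.
With {Site 1} the worst case is 9.
With {Site 4} the worst case is 9.
No size-1 selection achieves below 7.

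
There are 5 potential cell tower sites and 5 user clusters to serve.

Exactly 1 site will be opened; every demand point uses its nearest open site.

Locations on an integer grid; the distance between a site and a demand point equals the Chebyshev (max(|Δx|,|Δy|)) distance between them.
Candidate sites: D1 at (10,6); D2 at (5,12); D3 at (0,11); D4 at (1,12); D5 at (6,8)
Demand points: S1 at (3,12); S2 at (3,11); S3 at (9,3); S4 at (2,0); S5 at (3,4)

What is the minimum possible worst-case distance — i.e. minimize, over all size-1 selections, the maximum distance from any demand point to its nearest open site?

8

Open {D1}.
  Farthest demand point is S4 at distance 8 (to D1); all others are ≤ 8.
With {D5} the worst case is 8.
With {D3} the worst case is 11.
No size-1 selection achieves below 8.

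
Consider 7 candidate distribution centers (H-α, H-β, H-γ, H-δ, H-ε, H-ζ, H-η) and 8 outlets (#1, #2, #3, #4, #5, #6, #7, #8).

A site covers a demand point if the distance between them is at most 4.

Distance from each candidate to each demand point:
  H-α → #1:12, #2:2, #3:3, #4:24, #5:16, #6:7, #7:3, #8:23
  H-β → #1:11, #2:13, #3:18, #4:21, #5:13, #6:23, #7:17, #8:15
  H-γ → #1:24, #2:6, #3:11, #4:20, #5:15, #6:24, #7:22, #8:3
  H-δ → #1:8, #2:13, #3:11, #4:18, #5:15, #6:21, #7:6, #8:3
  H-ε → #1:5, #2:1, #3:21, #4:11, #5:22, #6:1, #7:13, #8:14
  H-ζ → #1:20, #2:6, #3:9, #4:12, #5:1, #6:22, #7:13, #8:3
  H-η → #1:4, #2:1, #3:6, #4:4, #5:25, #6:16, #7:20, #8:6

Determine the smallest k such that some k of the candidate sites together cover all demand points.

4

Coverage sets (demand points within 4 of each site):
  H-α: {#2, #3, #7}
  H-β: {}
  H-γ: {#8}
  H-δ: {#8}
  H-ε: {#2, #6}
  H-ζ: {#5, #8}
  H-η: {#1, #2, #4}
No 3 sites suffice: every size-3 union leaves at least one demand point uncovered.
But {H-α, H-ε, H-ζ, H-η} covers everything, so the minimum is 4.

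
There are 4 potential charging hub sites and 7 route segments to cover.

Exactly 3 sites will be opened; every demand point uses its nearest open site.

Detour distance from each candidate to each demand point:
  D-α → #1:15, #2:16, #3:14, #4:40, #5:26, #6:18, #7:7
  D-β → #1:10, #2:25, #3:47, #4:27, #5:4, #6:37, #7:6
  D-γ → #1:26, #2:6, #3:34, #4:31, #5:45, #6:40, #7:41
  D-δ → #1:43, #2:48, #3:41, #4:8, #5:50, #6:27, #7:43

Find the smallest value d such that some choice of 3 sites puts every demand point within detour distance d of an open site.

Open {D-α, D-β, D-δ}.
  Farthest demand point is #6 at detour distance 18 (to D-α); all others are ≤ 18.
With {D-α, D-γ, D-δ} the worst case is 26.
With {D-α, D-β, D-γ} the worst case is 27.
No size-3 selection achieves below 18.

18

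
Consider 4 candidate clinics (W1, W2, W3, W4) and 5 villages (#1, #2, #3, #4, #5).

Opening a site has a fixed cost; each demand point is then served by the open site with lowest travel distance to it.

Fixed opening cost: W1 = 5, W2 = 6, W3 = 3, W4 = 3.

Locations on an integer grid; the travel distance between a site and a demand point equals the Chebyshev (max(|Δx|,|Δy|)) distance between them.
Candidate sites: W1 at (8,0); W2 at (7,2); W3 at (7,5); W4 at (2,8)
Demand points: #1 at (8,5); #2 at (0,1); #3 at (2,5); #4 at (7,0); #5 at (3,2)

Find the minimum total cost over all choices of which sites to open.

Open {W3}: assign each demand point to its cheapest open site.
  #1→W3 1, #2→W3 7, #3→W3 5, #4→W3 5, #5→W3 4
  travel distance 22, fixed 3 → total 25.
Compare {W1, W3}: travel distance 18 + fixed 8 = 26.
Compare {W3, W4}: travel distance 20 + fixed 6 = 26.
Compare {W2}: travel distance 21 + fixed 6 = 27.
All other subsets cost ≥ 26. Minimum total cost: 25.

25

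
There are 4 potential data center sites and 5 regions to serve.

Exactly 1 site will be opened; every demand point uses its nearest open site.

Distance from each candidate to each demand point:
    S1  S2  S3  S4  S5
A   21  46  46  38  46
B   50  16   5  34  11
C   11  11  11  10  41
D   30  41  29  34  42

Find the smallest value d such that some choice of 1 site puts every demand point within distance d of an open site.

41

Open {C}.
  Farthest demand point is S5 at distance 41 (to C); all others are ≤ 41.
With {D} the worst case is 42.
With {A} the worst case is 46.
No size-1 selection achieves below 41.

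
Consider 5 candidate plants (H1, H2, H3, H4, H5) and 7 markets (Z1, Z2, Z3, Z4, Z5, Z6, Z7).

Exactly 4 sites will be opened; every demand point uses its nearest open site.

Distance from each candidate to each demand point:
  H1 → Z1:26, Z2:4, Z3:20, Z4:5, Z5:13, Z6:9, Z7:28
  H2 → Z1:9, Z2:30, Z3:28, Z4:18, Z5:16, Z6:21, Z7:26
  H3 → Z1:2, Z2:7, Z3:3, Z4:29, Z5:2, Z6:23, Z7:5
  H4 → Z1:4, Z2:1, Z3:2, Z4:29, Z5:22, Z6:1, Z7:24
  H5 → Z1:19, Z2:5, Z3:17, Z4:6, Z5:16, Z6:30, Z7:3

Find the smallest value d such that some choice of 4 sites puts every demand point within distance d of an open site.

5

Open {H1, H2, H3, H4}.
  Farthest demand point is Z4 at distance 5 (to H1); all others are ≤ 5.
With {H1, H3, H4, H5} the worst case is 5.
With {H2, H3, H4, H5} the worst case is 6.
No size-4 selection achieves below 5.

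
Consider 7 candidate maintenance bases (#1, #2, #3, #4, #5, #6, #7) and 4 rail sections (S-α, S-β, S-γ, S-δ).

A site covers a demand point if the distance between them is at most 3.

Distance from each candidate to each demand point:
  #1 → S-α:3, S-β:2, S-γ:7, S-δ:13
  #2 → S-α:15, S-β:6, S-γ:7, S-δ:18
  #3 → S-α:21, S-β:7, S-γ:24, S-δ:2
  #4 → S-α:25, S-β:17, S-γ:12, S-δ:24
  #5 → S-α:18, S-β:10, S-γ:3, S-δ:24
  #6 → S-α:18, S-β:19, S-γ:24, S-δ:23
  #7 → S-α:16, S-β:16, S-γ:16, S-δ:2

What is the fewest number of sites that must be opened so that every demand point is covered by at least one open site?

Coverage sets (demand points within 3 of each site):
  #1: {S-α, S-β}
  #2: {}
  #3: {S-δ}
  #4: {}
  #5: {S-γ}
  #6: {}
  #7: {S-δ}
No 2 sites suffice: every size-2 union leaves at least one demand point uncovered.
But {#1, #3, #5} covers everything, so the minimum is 3.

3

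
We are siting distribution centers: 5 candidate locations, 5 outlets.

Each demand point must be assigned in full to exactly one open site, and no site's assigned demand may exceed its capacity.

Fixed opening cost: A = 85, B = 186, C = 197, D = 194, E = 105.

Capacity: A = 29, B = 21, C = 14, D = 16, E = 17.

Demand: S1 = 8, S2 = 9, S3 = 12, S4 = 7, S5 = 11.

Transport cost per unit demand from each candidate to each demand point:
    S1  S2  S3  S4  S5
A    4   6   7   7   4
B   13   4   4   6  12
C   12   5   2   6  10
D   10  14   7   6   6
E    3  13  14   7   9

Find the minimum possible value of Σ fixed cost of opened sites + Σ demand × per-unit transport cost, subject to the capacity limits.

480

Open {A, B}; cheapest assignment that respects the capacities:
  A (cap 29, load 26): S1, S4, S5 — cost 8×4 + 7×7 + 11×4 = 125
  B (cap 21, load 21): S2, S3 — cost 9×4 + 12×4 = 84
  Shipping 209, fixed 271 → total 480.
  Any other capacity-feasible assignment to {A, B} ships for at least 209.
Compare {A, B, E}: its best feasible assignment gives total 577.
Compare {A, C, E}: its best feasible assignment gives total 582.
Every other set of open sites that can feasibly serve all demand totals ≥ 577 even under its best assignment. Minimum: 480.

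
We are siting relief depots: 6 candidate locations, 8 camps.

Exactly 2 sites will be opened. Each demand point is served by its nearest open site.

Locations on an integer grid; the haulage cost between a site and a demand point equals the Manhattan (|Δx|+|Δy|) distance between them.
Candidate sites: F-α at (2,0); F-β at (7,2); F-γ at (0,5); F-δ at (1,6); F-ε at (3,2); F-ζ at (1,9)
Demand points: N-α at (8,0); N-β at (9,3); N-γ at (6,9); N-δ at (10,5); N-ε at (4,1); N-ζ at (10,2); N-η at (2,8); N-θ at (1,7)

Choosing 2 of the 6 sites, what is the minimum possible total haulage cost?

Open {F-β, F-ζ}.
  N-α→F-β 3, N-β→F-β 3, N-γ→F-ζ 5, N-δ→F-β 6, N-ε→F-β 4, N-ζ→F-β 3, N-η→F-ζ 2, N-θ→F-ζ 2  ⇒ total 28.
Compare {F-β, F-δ}: total 31.
Compare {F-β, F-γ}: total 35.
No size-2 selection does better; minimum is 28.

28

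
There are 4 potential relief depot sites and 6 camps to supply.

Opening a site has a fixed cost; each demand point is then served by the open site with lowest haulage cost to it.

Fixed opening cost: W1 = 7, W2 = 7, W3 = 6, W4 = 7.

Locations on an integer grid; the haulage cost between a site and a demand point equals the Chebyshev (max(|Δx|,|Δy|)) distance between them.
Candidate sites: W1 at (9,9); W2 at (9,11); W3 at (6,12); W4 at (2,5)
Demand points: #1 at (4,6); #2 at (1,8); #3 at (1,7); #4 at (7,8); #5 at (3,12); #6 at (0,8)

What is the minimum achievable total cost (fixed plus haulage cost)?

Open {W4}: assign each demand point to its cheapest open site.
  #1→W4 2, #2→W4 3, #3→W4 2, #4→W4 5, #5→W4 7, #6→W4 3
  haulage cost 22, fixed 7 → total 29.
Compare {W3, W4}: haulage cost 17 + fixed 13 = 30.
Compare {W1, W4}: haulage cost 18 + fixed 14 = 32.
Compare {W2, W4}: haulage cost 19 + fixed 14 = 33.
All other subsets cost ≥ 30. Minimum total cost: 29.

29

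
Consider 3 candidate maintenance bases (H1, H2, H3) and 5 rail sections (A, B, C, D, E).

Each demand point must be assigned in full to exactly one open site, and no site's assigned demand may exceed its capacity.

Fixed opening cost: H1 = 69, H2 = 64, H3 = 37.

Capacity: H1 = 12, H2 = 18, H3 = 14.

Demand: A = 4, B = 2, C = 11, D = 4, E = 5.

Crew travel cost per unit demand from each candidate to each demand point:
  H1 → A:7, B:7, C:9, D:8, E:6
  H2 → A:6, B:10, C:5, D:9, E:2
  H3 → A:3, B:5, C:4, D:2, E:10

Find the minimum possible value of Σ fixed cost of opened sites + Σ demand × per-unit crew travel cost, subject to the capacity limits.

196

Open {H2, H3}; cheapest assignment that respects the capacities:
  H2 (cap 18, load 16): C, E — cost 11×5 + 5×2 = 65
  H3 (cap 14, load 10): A, B, D — cost 4×3 + 2×5 + 4×2 = 30
  Shipping 95, fixed 101 → total 196.
  Any other capacity-feasible assignment to {H2, H3} ships for at least 95.
Compare {H1, H2, H3}: its best feasible assignment gives total 265.
Compare {H1, H2}: its best feasible assignment gives total 272.
Every other set of open sites that can feasibly serve all demand totals ≥ 265 even under its best assignment. Minimum: 196.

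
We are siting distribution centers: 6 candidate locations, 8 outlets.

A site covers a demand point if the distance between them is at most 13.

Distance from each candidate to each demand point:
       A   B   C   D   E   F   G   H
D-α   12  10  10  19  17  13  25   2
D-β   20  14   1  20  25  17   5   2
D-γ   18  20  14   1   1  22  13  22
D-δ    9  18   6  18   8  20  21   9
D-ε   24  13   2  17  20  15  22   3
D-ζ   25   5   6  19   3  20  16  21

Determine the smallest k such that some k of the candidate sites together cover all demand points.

2

Coverage sets (demand points within 13 of each site):
  D-α: {A, B, C, F, H}
  D-β: {C, G, H}
  D-γ: {D, E, G}
  D-δ: {A, C, E, H}
  D-ε: {B, C, H}
  D-ζ: {B, C, E}
No single site covers all 8 demand points.
But {D-α, D-γ} covers everything, so the minimum is 2.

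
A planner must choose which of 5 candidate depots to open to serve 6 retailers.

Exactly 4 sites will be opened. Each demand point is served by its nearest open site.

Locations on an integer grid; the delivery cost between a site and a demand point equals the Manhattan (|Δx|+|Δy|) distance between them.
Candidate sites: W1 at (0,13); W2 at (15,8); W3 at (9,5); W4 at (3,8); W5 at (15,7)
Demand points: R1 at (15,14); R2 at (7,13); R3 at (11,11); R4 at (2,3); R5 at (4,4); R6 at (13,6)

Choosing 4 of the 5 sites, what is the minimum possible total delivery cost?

Open {W1, W2, W4, W5}.
  R1→W2 6, R2→W1 7, R3→W2 7, R4→W4 6, R5→W4 5, R6→W5 3  ⇒ total 34.
Compare {W1, W2, W3, W4}: total 35.
Compare {W1, W3, W4, W5}: total 36.
No size-4 selection does better; minimum is 34.

34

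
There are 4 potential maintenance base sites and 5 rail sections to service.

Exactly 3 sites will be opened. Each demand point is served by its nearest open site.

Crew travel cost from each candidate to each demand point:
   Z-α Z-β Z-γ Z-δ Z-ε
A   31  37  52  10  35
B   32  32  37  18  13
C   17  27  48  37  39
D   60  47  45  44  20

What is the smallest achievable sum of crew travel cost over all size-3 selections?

104

Open {A, B, C}.
  Z-α→C 17, Z-β→C 27, Z-γ→B 37, Z-δ→A 10, Z-ε→B 13  ⇒ total 104.
Compare {B, C, D}: total 112.
Compare {A, C, D}: total 119.
No size-3 selection does better; minimum is 104.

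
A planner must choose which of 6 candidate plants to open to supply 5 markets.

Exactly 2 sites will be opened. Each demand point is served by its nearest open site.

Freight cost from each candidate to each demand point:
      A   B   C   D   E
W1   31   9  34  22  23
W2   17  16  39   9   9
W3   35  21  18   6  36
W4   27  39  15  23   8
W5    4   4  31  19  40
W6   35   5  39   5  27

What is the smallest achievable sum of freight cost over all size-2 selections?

50

Open {W4, W5}.
  A→W5 4, B→W5 4, C→W4 15, D→W5 19, E→W4 8  ⇒ total 50.
Compare {W2, W5}: total 57.
Compare {W4, W6}: total 60.
No size-2 selection does better; minimum is 50.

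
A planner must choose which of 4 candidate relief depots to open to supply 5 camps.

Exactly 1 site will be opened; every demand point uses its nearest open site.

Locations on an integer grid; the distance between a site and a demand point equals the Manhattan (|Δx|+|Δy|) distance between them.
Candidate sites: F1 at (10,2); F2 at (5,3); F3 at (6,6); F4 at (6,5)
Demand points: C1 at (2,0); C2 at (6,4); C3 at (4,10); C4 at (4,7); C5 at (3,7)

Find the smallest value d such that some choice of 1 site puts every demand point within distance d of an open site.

Open {F2}.
  Farthest demand point is C3 at distance 8 (to F2); all others are ≤ 8.
With {F4} the worst case is 9.
With {F3} the worst case is 10.
No size-1 selection achieves below 8.

8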